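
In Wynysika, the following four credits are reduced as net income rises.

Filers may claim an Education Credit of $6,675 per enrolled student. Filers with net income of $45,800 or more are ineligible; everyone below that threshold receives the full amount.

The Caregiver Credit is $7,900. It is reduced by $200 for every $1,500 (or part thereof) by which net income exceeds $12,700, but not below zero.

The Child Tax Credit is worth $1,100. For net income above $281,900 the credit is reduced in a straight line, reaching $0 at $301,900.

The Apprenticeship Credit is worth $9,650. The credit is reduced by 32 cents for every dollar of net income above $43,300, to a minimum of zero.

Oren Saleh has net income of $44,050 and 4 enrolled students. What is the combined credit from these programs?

$40,910

Education Credit: base = 4 × $6,675 = $26,700. $44,050 is below the $45,800 cutoff, so the full $26,700 applies.
Caregiver Credit: income exceeds $12,700 by $31,350, which is 21 full-or-partial $1,500 increments; reduction = 21 × $200 = $4,200, leaving $3,700.
Child Tax Credit: $44,050 is at or below the $281,900 threshold, so the full $1,100 applies.
Apprenticeship Credit: 32% of the $750 excess over $43,300 is $240; credit = $9,650 − $240 = $9,410.
Total: $26,700 + $3,700 + $1,100 + $9,410 = $40,910.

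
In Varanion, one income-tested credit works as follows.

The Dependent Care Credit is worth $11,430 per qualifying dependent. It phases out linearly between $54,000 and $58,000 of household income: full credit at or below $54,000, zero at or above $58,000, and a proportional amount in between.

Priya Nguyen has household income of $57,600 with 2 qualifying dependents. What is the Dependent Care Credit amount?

Dependent Care Credit: base = 2 × $11,430 = $22,860. $57,600 is $3,600 into a $4,000 phase-out range, leaving 400/4,000 of the credit: $22,860 × 400/4,000 = $2,286.

$2,286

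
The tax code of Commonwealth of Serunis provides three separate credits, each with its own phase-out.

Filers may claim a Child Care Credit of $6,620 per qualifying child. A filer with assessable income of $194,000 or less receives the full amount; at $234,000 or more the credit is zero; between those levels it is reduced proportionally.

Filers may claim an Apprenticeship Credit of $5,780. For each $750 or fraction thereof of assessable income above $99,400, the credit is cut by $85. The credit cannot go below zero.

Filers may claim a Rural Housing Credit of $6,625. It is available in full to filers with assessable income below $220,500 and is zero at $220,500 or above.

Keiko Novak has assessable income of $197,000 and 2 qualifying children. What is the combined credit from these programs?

Child Care Credit: base = 2 × $6,620 = $13,240. $197,000 is $3,000 into a $40,000 phase-out range, leaving 37,000/40,000 of the credit: $13,240 × 37,000/40,000 = $12,247.
Apprenticeship Credit: income exceeds $99,400 by $97,600 → 131 increments × $85 = $11,135 ≥ base, so the credit is $0.
Rural Housing Credit: $197,000 is below the $220,500 cutoff, so the full $6,625 applies.
Total: $12,247 + $0 + $6,625 = $18,872.

$18,872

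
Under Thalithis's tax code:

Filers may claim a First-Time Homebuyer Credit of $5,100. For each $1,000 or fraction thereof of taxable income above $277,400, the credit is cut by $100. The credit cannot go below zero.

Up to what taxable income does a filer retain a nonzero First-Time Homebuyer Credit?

$327,400

After 50 increments the reduction is 50 × $100 = $5,000, leaving $100; one more increment wipes it out. Increment 50 ends at excess 50 × $1,000 = $50,000, so the highest qualifying income is $277,400 + $50,000 = $327,400.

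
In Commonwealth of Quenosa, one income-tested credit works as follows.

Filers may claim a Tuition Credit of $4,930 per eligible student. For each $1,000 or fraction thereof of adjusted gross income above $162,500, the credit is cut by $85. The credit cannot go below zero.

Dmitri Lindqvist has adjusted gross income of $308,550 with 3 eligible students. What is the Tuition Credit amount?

$2,295

Tuition Credit: base = 3 × $4,930 = $14,790. income exceeds $162,500 by $146,050, which is 147 full-or-partial $1,000 increments; reduction = 147 × $85 = $12,495, leaving $2,295.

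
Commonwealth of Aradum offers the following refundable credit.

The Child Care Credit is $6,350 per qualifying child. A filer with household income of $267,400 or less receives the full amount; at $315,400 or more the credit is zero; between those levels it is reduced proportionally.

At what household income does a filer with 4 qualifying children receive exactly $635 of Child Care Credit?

$314,200

Full credit = 4 × $6,350 = $25,400.
$635 is 635/25,400 of the full $25,400, so 24,765/25,400 of the $48,000 range has been used: income = $267,400 + $48,000 × 24,765/25,400 = $314,200.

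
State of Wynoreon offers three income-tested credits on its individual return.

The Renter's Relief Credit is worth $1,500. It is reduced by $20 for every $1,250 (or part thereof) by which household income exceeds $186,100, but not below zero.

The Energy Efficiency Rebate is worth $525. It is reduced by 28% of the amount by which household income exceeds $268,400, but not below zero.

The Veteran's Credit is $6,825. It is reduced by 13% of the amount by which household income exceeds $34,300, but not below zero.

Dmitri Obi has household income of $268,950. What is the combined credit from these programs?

Renter's Relief Credit: income exceeds $186,100 by $82,850, which is 67 full-or-partial $1,250 increments; reduction = 67 × $20 = $1,340, leaving $160.
Energy Efficiency Rebate: 28% of the $550 excess over $268,400 is $154; credit = $525 − $154 = $371.
Veteran's Credit: 13% of the $234,650 excess over $34,300 is $30,504.50 ≥ base, so the credit is $0.
Total: $160 + $371 + $0 = $531.

$531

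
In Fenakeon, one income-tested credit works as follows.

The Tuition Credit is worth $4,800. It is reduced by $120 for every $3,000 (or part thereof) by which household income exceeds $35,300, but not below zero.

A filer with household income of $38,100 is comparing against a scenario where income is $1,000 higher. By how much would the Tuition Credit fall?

At $38,100 — income exceeds $35,300 by $2,800, which is 1 full-or-partial $3,000 increment; reduction = 1 × $120 = $120, leaving $4,680.
At $39,100 — income exceeds $35,300 by $3,800, which is 2 full-or-partial $3,000 increments; reduction = 2 × $120 = $240, leaving $4,560.
Lost: $4,680 − $4,560 = $120.

$120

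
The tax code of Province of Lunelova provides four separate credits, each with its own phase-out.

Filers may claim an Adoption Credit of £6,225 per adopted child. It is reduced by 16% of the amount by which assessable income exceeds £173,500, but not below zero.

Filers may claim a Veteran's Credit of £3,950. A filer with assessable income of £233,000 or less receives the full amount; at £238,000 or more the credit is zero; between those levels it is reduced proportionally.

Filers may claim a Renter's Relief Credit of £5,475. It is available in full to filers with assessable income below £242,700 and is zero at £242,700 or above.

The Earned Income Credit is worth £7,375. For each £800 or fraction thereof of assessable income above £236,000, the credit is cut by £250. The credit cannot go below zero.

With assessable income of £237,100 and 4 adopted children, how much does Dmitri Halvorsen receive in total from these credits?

£27,785

Adoption Credit: base = 4 × £6,225 = £24,900. 16% of the £63,600 excess over £173,500 is £10,176; credit = £24,900 − £10,176 = £14,724.
Veteran's Credit: £237,100 is £4,100 into a £5,000 phase-out range, leaving 900/5,000 of the credit: £3,950 × 900/5,000 = £711.
Renter's Relief Credit: £237,100 is below the £242,700 cutoff, so the full £5,475 applies.
Earned Income Credit: income exceeds £236,000 by £1,100, which is 2 full-or-partial £800 increments; reduction = 2 × £250 = £500, leaving £6,875.
Total: £14,724 + £711 + £5,475 + £6,875 = £27,785.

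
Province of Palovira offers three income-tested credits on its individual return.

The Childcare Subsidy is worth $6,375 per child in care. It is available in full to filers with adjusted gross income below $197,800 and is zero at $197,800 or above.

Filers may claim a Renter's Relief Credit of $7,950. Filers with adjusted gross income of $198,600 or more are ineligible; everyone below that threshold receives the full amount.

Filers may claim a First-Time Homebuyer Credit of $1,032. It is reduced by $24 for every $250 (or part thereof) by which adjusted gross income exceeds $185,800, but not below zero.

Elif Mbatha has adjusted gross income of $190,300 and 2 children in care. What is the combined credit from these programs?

$21,300

Childcare Subsidy: base = 2 × $6,375 = $12,750. $190,300 is below the $197,800 cutoff, so the full $12,750 applies.
Renter's Relief Credit: $190,300 is below the $198,600 cutoff, so the full $7,950 applies.
First-Time Homebuyer Credit: income exceeds $185,800 by $4,500, which is 18 full-or-partial $250 increments; reduction = 18 × $24 = $432, leaving $600.
Total: $12,750 + $7,950 + $600 = $21,300.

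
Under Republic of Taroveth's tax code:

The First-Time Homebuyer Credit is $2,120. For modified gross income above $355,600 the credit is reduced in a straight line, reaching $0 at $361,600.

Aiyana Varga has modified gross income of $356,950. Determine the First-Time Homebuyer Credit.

$1,643

First-Time Homebuyer Credit: $356,950 is $1,350 into a $6,000 phase-out range, leaving 4,650/6,000 of the credit: $2,120 × 4,650/6,000 = $1,643.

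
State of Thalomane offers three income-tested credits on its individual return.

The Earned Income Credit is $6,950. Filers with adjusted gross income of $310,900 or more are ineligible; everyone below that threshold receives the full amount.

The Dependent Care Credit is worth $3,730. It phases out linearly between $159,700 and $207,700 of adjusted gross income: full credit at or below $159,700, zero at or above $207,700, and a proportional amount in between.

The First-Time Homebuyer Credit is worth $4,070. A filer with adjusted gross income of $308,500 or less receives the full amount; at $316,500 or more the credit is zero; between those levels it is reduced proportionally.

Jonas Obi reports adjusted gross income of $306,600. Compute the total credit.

Earned Income Credit: $306,600 is below the $310,900 cutoff, so the full $6,950 applies.
Dependent Care Credit: $306,600 is at or above $207,700, so the credit is $0.
First-Time Homebuyer Credit: $306,600 is at or below the $308,500 threshold, so the full $4,070 applies.
Total: $6,950 + $0 + $4,070 = $11,020.

$11,020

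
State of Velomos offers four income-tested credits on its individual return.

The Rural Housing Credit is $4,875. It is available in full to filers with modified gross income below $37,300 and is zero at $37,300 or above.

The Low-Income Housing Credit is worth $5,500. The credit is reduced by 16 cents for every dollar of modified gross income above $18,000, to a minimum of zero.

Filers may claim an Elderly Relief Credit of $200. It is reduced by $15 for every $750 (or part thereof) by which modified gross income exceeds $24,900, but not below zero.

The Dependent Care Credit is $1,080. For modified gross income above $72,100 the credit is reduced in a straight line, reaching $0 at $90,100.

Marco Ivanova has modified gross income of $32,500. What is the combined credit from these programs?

Rural Housing Credit: $32,500 is below the $37,300 cutoff, so the full $4,875 applies.
Low-Income Housing Credit: 16% of the $14,500 excess over $18,000 is $2,320; credit = $5,500 − $2,320 = $3,180.
Elderly Relief Credit: income exceeds $24,900 by $7,600, which is 11 full-or-partial $750 increments; reduction = 11 × $15 = $165, leaving $35.
Dependent Care Credit: $32,500 is at or below the $72,100 threshold, so the full $1,080 applies.
Total: $4,875 + $3,180 + $35 + $1,080 = $9,170.

$9,170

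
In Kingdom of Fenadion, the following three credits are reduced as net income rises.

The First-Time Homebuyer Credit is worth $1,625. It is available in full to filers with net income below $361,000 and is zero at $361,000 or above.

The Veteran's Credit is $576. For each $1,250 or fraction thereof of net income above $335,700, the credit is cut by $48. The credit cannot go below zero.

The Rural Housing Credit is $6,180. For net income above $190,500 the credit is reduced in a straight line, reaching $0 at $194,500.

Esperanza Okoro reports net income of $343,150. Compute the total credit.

$1,913

First-Time Homebuyer Credit: $343,150 is below the $361,000 cutoff, so the full $1,625 applies.
Veteran's Credit: income exceeds $335,700 by $7,450, which is 6 full-or-partial $1,250 increments; reduction = 6 × $48 = $288, leaving $288.
Rural Housing Credit: $343,150 is at or above $194,500, so the credit is $0.
Total: $1,625 + $288 + $0 = $1,913.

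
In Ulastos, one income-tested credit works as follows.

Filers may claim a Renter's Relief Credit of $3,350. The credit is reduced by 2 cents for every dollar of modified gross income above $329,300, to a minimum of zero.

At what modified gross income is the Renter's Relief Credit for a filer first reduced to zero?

$496,800

The credit falls by 2% of each dollar above $329,300, so it reaches zero when the excess is $3,350 / 2% = $167,500: income = $329,300 + $167,500 = $496,800.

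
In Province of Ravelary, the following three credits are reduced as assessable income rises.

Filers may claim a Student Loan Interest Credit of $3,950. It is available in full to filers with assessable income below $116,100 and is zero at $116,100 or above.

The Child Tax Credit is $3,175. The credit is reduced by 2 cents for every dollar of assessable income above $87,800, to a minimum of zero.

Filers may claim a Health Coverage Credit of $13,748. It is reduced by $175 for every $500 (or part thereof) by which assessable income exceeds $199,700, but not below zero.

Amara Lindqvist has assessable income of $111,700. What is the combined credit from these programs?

$20,395

Student Loan Interest Credit: $111,700 is below the $116,100 cutoff, so the full $3,950 applies.
Child Tax Credit: 2% of the $23,900 excess over $87,800 is $478; credit = $3,175 − $478 = $2,697.
Health Coverage Credit: $111,700 is at or below the $199,700 threshold, so the full $13,748 applies.
Total: $3,950 + $2,697 + $13,748 = $20,395.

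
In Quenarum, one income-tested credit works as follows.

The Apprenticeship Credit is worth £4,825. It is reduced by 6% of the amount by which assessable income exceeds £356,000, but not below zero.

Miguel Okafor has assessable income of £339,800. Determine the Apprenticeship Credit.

£4,825

Apprenticeship Credit: £339,800 is at or below the £356,000 threshold, so the full £4,825 applies.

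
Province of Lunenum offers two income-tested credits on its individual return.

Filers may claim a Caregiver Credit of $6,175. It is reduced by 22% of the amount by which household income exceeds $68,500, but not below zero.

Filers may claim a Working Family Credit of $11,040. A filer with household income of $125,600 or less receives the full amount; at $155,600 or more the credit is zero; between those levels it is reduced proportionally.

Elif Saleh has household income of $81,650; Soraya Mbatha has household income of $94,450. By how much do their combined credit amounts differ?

$2,816

Elif ($81,650): Caregiver Credit: 22% of the $13,150 excess over $68,500 is $2,893; credit = $6,175 − $2,893 = $3,282. Working Family Credit: $81,650 is at or below the $125,600 threshold, so the full $11,040 applies. total $3,282 + $11,040 = $14,322
Soraya ($94,450): Caregiver Credit: 22% of the $25,950 excess over $68,500 is $5,709; credit = $6,175 − $5,709 = $466. Working Family Credit: $94,450 is at or below the $125,600 threshold, so the full $11,040 applies. total $466 + $11,040 = $11,506
Difference: |$14,322 − $11,506| = $2,816.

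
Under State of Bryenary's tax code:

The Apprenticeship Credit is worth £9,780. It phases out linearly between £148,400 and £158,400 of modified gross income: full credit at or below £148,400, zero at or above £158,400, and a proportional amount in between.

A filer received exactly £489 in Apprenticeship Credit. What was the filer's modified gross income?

£157,900

£489 is 489/9,780 of the full £9,780, so 9,291/9,780 of the £10,000 range has been used: income = £148,400 + £10,000 × 9,291/9,780 = £157,900.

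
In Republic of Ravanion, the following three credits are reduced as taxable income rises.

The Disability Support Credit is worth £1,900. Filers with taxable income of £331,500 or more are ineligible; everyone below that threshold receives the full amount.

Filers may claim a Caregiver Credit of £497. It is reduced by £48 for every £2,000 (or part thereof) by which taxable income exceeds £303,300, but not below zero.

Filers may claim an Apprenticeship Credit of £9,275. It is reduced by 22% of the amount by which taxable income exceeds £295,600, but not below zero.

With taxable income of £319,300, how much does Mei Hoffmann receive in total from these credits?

£6,074

Disability Support Credit: £319,300 is below the £331,500 cutoff, so the full £1,900 applies.
Caregiver Credit: income exceeds £303,300 by £16,000, which is 8 full-or-partial £2,000 increments; reduction = 8 × £48 = £384, leaving £113.
Apprenticeship Credit: 22% of the £23,700 excess over £295,600 is £5,214; credit = £9,275 − £5,214 = £4,061.
Total: £1,900 + £113 + £4,061 = £6,074.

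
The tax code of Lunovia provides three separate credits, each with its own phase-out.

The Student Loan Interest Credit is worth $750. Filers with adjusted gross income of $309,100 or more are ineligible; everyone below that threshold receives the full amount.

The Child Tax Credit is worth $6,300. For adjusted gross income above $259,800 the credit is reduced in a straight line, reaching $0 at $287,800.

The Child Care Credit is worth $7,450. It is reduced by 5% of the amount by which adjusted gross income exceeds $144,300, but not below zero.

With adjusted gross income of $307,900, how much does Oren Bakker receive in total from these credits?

$750

Student Loan Interest Credit: $307,900 is below the $309,100 cutoff, so the full $750 applies.
Child Tax Credit: $307,900 is at or above $287,800, so the credit is $0.
Child Care Credit: 5% of the $163,600 excess over $144,300 is $8,180 ≥ base, so the credit is $0.
Total: $750 + $0 + $0 = $750.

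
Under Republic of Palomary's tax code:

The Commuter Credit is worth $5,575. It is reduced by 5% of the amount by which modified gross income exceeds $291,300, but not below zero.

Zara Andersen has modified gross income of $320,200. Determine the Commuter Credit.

Commuter Credit: 5% of the $28,900 excess over $291,300 is $1,445; credit = $5,575 − $1,445 = $4,130.

$4,130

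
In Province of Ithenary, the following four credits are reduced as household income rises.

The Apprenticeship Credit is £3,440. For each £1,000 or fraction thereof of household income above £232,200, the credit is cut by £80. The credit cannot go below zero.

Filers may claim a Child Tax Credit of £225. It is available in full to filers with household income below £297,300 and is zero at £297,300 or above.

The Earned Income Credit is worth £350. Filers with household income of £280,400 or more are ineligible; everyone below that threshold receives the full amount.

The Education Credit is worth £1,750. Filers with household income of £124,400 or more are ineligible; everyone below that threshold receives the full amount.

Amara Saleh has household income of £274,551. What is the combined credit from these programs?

£575

Apprenticeship Credit: income exceeds £232,200 by £42,351 → 43 increments × £80 = £3,440 ≥ base, so the credit is £0.
Child Tax Credit: £274,551 is below the £297,300 cutoff, so the full £225 applies.
Earned Income Credit: £274,551 is below the £280,400 cutoff, so the full £350 applies.
Education Credit: £274,551 meets or exceeds the £124,400 cutoff, so the credit is £0.
Total: £0 + £225 + £350 + £0 = £575.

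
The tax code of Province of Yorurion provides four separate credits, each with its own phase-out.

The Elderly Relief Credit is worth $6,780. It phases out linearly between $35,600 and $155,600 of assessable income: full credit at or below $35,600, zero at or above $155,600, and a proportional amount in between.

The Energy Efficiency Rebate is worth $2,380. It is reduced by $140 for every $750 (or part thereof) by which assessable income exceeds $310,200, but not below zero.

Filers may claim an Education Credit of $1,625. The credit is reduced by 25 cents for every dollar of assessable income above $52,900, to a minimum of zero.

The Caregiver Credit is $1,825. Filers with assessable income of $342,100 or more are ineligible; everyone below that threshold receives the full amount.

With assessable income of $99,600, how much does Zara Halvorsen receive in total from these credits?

Elderly Relief Credit: $99,600 is $64,000 into a $120,000 phase-out range, leaving 56,000/120,000 of the credit: $6,780 × 56,000/120,000 = $3,164.
Energy Efficiency Rebate: $99,600 is at or below the $310,200 threshold, so the full $2,380 applies.
Education Credit: 25% of the $46,700 excess over $52,900 is $11,675 ≥ base, so the credit is $0.
Caregiver Credit: $99,600 is below the $342,100 cutoff, so the full $1,825 applies.
Total: $3,164 + $2,380 + $0 + $1,825 = $7,369.

$7,369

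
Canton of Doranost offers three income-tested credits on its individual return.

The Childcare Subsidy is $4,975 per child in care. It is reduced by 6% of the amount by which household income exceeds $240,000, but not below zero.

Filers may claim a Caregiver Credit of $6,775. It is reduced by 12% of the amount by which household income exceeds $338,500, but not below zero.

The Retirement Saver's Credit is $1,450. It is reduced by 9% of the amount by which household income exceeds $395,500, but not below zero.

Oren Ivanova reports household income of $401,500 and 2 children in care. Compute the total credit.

Childcare Subsidy: base = 2 × $4,975 = $9,950. 6% of the $161,500 excess over $240,000 is $9,690; credit = $9,950 − $9,690 = $260.
Caregiver Credit: 12% of the $63,000 excess over $338,500 is $7,560 ≥ base, so the credit is $0.
Retirement Saver's Credit: 9% of the $6,000 excess over $395,500 is $540; credit = $1,450 − $540 = $910.
Total: $260 + $0 + $910 = $1,170.

$1,170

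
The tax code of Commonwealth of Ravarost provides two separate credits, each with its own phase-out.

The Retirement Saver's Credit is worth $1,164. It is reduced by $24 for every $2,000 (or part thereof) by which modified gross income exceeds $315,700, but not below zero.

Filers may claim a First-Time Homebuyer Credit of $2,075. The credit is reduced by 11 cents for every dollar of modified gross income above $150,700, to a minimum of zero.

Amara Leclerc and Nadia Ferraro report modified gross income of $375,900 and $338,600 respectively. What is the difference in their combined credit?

Amara ($375,900): Retirement Saver's Credit: income exceeds $315,700 by $60,200, which is 31 full-or-partial $2,000 increments; reduction = 31 × $24 = $744, leaving $420. First-Time Homebuyer Credit: 11% of the $225,200 excess over $150,700 is $24,772 ≥ base, so the credit is $0. total $420 + $0 = $420
Nadia ($338,600): Retirement Saver's Credit: income exceeds $315,700 by $22,900, which is 12 full-or-partial $2,000 increments; reduction = 12 × $24 = $288, leaving $876. First-Time Homebuyer Credit: 11% of the $187,900 excess over $150,700 is $20,669 ≥ base, so the credit is $0. total $876 + $0 = $876
Difference: |$420 − $876| = $456.

$456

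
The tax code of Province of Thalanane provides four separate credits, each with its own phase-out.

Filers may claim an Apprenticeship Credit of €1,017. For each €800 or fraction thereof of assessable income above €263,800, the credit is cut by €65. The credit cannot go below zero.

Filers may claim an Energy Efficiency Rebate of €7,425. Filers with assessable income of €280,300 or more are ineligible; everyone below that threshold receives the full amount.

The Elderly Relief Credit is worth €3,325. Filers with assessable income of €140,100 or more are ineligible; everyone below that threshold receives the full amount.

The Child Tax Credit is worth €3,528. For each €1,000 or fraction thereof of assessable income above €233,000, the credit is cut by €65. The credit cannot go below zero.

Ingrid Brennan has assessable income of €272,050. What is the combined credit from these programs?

€8,655

Apprenticeship Credit: income exceeds €263,800 by €8,250, which is 11 full-or-partial €800 increments; reduction = 11 × €65 = €715, leaving €302.
Energy Efficiency Rebate: €272,050 is below the €280,300 cutoff, so the full €7,425 applies.
Elderly Relief Credit: €272,050 meets or exceeds the €140,100 cutoff, so the credit is €0.
Child Tax Credit: income exceeds €233,000 by €39,050, which is 40 full-or-partial €1,000 increments; reduction = 40 × €65 = €2,600, leaving €928.
Total: €302 + €7,425 + €0 + €928 = €8,655.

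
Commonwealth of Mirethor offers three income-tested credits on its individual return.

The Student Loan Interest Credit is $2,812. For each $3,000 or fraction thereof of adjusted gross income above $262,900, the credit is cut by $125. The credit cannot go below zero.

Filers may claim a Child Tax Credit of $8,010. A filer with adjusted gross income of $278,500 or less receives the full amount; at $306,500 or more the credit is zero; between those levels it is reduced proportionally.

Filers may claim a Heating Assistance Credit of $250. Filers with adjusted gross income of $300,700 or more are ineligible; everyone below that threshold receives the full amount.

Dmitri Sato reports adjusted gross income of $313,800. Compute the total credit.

$687

Student Loan Interest Credit: income exceeds $262,900 by $50,900, which is 17 full-or-partial $3,000 increments; reduction = 17 × $125 = $2,125, leaving $687.
Child Tax Credit: $313,800 is at or above $306,500, so the credit is $0.
Heating Assistance Credit: $313,800 meets or exceeds the $300,700 cutoff, so the credit is $0.
Total: $687 + $0 + $0 = $687.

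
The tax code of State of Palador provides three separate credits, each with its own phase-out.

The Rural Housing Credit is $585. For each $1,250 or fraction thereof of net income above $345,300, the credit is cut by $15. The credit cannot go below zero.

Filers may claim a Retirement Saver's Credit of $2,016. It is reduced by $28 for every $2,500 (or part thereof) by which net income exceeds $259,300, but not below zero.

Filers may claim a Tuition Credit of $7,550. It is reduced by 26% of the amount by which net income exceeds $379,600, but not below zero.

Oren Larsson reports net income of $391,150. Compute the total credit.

$5,109

Rural Housing Credit: income exceeds $345,300 by $45,850, which is 37 full-or-partial $1,250 increments; reduction = 37 × $15 = $555, leaving $30.
Retirement Saver's Credit: income exceeds $259,300 by $131,850, which is 53 full-or-partial $2,500 increments; reduction = 53 × $28 = $1,484, leaving $532.
Tuition Credit: 26% of the $11,550 excess over $379,600 is $3,003; credit = $7,550 − $3,003 = $4,547.
Total: $30 + $532 + $4,547 = $5,109.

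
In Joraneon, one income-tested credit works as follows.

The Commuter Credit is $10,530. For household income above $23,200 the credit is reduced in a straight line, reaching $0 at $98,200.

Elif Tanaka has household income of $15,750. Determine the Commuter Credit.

Commuter Credit: $15,750 is at or below the $23,200 threshold, so the full $10,530 applies.

$10,530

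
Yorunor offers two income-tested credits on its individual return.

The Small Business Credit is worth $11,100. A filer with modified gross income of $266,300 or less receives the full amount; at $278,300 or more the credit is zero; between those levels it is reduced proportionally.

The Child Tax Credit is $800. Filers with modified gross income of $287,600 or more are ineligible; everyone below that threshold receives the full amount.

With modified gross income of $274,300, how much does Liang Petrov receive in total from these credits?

$4,500

Small Business Credit: $274,300 is $8,000 into a $12,000 phase-out range, leaving 4,000/12,000 of the credit: $11,100 × 4,000/12,000 = $3,700.
Child Tax Credit: $274,300 is below the $287,600 cutoff, so the full $800 applies.
Total: $3,700 + $800 = $4,500.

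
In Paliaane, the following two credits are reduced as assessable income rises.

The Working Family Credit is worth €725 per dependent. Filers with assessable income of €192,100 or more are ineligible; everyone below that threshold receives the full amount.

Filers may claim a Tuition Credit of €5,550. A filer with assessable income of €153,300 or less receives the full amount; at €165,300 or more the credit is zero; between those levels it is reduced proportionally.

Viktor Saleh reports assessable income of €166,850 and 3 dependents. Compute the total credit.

€2,175

Working Family Credit: base = 3 × €725 = €2,175. €166,850 is below the €192,100 cutoff, so the full €2,175 applies.
Tuition Credit: €166,850 is at or above €165,300, so the credit is €0.
Total: €2,175 + €0 = €2,175.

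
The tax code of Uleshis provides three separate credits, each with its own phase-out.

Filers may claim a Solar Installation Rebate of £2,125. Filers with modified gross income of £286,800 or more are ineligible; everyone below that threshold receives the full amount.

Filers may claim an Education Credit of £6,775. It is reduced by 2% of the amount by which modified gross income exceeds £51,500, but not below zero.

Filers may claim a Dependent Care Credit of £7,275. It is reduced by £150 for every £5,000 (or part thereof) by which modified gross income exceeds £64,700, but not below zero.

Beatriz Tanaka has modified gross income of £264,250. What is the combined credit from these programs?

Solar Installation Rebate: £264,250 is below the £286,800 cutoff, so the full £2,125 applies.
Education Credit: 2% of the £212,750 excess over £51,500 is £4,255; credit = £6,775 − £4,255 = £2,520.
Dependent Care Credit: income exceeds £64,700 by £199,550, which is 40 full-or-partial £5,000 increments; reduction = 40 × £150 = £6,000, leaving £1,275.
Total: £2,125 + £2,520 + £1,275 = £5,920.

£5,920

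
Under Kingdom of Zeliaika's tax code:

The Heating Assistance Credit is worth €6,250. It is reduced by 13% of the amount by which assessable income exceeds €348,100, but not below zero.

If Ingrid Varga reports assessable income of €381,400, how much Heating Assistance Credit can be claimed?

€1,921

Heating Assistance Credit: 13% of the €33,300 excess over €348,100 is €4,329; credit = €6,250 − €4,329 = €1,921.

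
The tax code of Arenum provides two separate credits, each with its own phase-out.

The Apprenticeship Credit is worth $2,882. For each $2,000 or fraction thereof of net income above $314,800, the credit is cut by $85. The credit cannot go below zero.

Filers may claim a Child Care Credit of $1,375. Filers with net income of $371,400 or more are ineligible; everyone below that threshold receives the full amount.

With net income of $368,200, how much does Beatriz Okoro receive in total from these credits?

$1,962

Apprenticeship Credit: income exceeds $314,800 by $53,400, which is 27 full-or-partial $2,000 increments; reduction = 27 × $85 = $2,295, leaving $587.
Child Care Credit: $368,200 is below the $371,400 cutoff, so the full $1,375 applies.
Total: $587 + $1,375 = $1,962.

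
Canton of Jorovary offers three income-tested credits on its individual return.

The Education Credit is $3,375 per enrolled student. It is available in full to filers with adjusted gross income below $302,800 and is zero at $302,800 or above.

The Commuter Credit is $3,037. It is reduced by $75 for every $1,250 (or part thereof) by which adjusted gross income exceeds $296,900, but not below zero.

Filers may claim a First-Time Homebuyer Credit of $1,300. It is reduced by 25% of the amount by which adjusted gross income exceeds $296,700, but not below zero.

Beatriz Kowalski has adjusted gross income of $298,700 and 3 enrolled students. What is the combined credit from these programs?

$13,812

Education Credit: base = 3 × $3,375 = $10,125. $298,700 is below the $302,800 cutoff, so the full $10,125 applies.
Commuter Credit: income exceeds $296,900 by $1,800, which is 2 full-or-partial $1,250 increments; reduction = 2 × $75 = $150, leaving $2,887.
First-Time Homebuyer Credit: 25% of the $2,000 excess over $296,700 is $500; credit = $1,300 − $500 = $800.
Total: $10,125 + $2,887 + $800 = $13,812.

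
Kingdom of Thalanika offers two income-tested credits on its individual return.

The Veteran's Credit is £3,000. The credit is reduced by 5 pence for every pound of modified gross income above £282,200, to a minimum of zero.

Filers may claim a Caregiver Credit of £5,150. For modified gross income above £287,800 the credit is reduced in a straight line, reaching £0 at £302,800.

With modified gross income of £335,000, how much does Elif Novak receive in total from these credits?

£360

Veteran's Credit: 5% of the £52,800 excess over £282,200 is £2,640; credit = £3,000 − £2,640 = £360.
Caregiver Credit: £335,000 is at or above £302,800, so the credit is £0.
Total: £360 + £0 = £360.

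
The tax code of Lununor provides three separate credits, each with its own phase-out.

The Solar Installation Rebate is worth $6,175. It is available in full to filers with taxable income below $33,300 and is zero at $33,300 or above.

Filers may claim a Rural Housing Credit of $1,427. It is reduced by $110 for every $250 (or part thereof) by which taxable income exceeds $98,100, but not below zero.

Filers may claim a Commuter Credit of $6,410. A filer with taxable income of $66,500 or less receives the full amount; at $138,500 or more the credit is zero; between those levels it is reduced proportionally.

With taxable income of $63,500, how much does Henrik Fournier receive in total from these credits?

$7,837

Solar Installation Rebate: $63,500 meets or exceeds the $33,300 cutoff, so the credit is $0.
Rural Housing Credit: $63,500 is at or below the $98,100 threshold, so the full $1,427 applies.
Commuter Credit: $63,500 is at or below the $66,500 threshold, so the full $6,410 applies.
Total: $0 + $1,427 + $6,410 = $7,837.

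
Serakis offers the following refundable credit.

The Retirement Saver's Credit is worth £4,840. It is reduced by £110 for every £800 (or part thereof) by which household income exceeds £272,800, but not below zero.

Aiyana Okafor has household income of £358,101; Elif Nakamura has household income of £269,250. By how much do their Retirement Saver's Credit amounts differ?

Aiyana (£358,101): Retirement Saver's Credit: income exceeds £272,800 by £85,301 → 107 increments × £110 = £11,770 ≥ base, so the credit is £0.
Elif (£269,250): Retirement Saver's Credit: £269,250 is at or below the £272,800 threshold, so the full £4,840 applies.
Difference: |£0 − £4,840| = £4,840.

£4,840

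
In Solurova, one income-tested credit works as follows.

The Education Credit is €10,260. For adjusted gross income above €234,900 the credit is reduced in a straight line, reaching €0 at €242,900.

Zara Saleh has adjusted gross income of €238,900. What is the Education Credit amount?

€5,130

Education Credit: €238,900 is €4,000 into a €8,000 phase-out range, leaving 4,000/8,000 of the credit: €10,260 × 4,000/8,000 = €5,130.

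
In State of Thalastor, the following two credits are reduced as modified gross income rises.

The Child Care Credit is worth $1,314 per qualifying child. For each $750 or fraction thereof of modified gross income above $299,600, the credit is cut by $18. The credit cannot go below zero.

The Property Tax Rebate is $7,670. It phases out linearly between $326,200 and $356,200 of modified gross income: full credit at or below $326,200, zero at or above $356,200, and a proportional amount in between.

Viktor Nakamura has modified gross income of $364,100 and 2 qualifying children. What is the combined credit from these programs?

$1,080

Child Care Credit: base = 2 × $1,314 = $2,628. income exceeds $299,600 by $64,500, which is 86 full-or-partial $750 increments; reduction = 86 × $18 = $1,548, leaving $1,080.
Property Tax Rebate: $364,100 is at or above $356,200, so the credit is $0.
Total: $1,080 + $0 = $1,080.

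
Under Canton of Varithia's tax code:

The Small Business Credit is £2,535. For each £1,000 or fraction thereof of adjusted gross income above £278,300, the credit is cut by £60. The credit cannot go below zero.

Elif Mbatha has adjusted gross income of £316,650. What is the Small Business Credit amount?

Small Business Credit: income exceeds £278,300 by £38,350, which is 39 full-or-partial £1,000 increments; reduction = 39 × £60 = £2,340, leaving £195.

£195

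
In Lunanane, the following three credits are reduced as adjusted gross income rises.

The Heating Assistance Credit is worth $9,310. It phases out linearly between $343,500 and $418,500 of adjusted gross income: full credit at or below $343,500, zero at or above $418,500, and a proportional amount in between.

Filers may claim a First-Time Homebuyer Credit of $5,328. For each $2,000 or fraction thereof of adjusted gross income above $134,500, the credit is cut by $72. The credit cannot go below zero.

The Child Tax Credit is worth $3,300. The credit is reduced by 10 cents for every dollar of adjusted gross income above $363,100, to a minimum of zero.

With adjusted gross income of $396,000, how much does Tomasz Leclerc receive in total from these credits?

Heating Assistance Credit: $396,000 is $52,500 into a $75,000 phase-out range, leaving 22,500/75,000 of the credit: $9,310 × 22,500/75,000 = $2,793.
First-Time Homebuyer Credit: income exceeds $134,500 by $261,500 → 131 increments × $72 = $9,432 ≥ base, so the credit is $0.
Child Tax Credit: 10% of the $32,900 excess over $363,100 is $3,290; credit = $3,300 − $3,290 = $10.
Total: $2,793 + $0 + $10 = $2,803.

$2,803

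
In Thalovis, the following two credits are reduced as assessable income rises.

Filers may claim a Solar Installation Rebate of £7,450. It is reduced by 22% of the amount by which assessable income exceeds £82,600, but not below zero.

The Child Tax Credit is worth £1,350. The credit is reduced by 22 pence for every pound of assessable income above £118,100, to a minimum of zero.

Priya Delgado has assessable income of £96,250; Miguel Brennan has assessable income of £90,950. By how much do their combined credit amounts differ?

£1,166

Priya (£96,250): Solar Installation Rebate: 22% of the £13,650 excess over £82,600 is £3,003; credit = £7,450 − £3,003 = £4,447. Child Tax Credit: £96,250 is at or below the £118,100 threshold, so the full £1,350 applies. total £4,447 + £1,350 = £5,797
Miguel (£90,950): Solar Installation Rebate: 22% of the £8,350 excess over £82,600 is £1,837; credit = £7,450 − £1,837 = £5,613. Child Tax Credit: £90,950 is at or below the £118,100 threshold, so the full £1,350 applies. total £5,613 + £1,350 = £6,963
Difference: |£5,797 − £6,963| = £1,166.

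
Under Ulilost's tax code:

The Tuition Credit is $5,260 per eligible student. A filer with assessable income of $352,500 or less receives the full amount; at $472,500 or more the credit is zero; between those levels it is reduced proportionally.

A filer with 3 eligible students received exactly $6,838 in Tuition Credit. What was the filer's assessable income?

$420,500

Full credit = 3 × $5,260 = $15,780.
$6,838 is 6,838/15,780 of the full $15,780, so 8,942/15,780 of the $120,000 range has been used: income = $352,500 + $120,000 × 8,942/15,780 = $420,500.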